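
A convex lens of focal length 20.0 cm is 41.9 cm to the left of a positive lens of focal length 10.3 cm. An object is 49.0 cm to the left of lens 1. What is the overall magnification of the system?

Lens 1: 1/d_i1 = 1/(20.0) − 1/(49.0) = 0.02959, so d_i1 = 33.79 cm; m₁ = −d_i1/d_o1 = -0.6896.
d_o2 = 41.9 − (33.79) = 8.110 cm.
Lens 2: 1/d_i2 = 1/(10.3) − 1/(8.110) = -0.02622, so d_i2 = -38.14 cm; m₂ = −d_i2/d_o2 = +4.703.
m = m₁·m₂ = (-0.6896)(+4.703) = -3.24.

m = -3.24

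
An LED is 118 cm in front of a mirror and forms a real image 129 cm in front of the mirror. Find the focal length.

Real image ⇒ d_i = +129 cm.
1/f = 1/d_o + 1/d_i = 1/(118) + 1/(129) = 0.01623, so f = 61.6 cm.
Since f is positive, the mirror is concave.

f = 61.6 cm (concave)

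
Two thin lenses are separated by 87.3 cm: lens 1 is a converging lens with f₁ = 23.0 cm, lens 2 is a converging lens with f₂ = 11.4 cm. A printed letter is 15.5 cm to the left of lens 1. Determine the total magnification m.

m = -0.283

Lens 1: 1/d_i1 = 1/(23.0) − 1/(15.5) = -0.02104, so d_i1 = -47.53 cm; m₁ = −d_i1/d_o1 = +3.066.
d_o2 = 87.3 − (-47.53) = 134.8 cm.
Lens 2: 1/d_i2 = 1/(11.4) − 1/(134.8) = 0.08030, so d_i2 = 12.45 cm; m₂ = −d_i2/d_o2 = -0.09238.
m = m₁·m₂ = (+3.066)(-0.09238) = -0.283.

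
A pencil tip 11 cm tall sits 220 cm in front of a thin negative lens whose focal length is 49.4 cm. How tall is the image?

2.02 cm

For a negative lens, f = -49.4 cm.
1/d_i = 1/f − 1/d_o = 1/(-49.40) − 1/(220) = -0.02479, so d_i = -40.34 cm.
m = −d_i/d_o = +0.1834.
|h_i| = |m|·h_o = 0.1834 × 11 = 2.02 cm. The image is virtual, upright and reduced, on the same side as the object.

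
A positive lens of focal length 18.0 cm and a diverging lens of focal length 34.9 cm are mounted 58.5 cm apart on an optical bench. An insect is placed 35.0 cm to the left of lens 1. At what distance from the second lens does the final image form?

13.3 cm

Lens 1: 1/d_i1 = 1/f₁ − 1/d_o1 = 1/(18.0) − 1/(35.0) = 0.02698, so d_i1 = 37.06 cm.
The intermediate image is 37.06 cm to the right of lens 1, which is 58.5 − (37.06) = 21.44 cm to the left of lens 2, so d_o2 = +21.44 cm.
Lens 2 is diverging, so f₂ = −34.9 cm.
Lens 2: 1/d_i2 = 1/f₂ − 1/d_o2 = 1/(-34.9) − 1/(21.44) = -0.07530, so d_i2 = -13.3 cm.
The final image is virtual, 13.3 cm to the left of lens 2 (overall magnification ≈ -0.66).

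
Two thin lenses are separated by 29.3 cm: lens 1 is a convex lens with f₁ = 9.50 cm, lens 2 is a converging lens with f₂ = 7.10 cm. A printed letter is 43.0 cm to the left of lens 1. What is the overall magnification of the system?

m = +0.201

Lens 1: 1/d_i1 = 1/(9.50) − 1/(43.0) = 0.08201, so d_i1 = 12.19 cm; m₁ = −d_i1/d_o1 = -0.2835.
d_o2 = 29.3 − (12.19) = 17.11 cm.
Lens 2: 1/d_i2 = 1/(7.10) − 1/(17.11) = 0.08240, so d_i2 = 12.14 cm; m₂ = −d_i2/d_o2 = -0.7093.
m = m₁·m₂ = (-0.2835)(-0.7093) = +0.201.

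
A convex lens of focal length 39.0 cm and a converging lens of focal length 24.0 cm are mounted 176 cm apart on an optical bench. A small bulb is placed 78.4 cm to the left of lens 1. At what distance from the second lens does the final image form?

31.7 cm

Lens 1: 1/d_i1 = 1/f₁ − 1/d_o1 = 1/(39.0) − 1/(78.4) = 0.01289, so d_i1 = 77.60 cm.
The intermediate image is 77.60 cm to the right of lens 1, which is 176 − (77.60) = 98.40 cm to the left of lens 2, so d_o2 = +98.40 cm.
Lens 2: 1/d_i2 = 1/f₂ − 1/d_o2 = 1/(24.0) − 1/(98.40) = 0.03150, so d_i2 = 31.7 cm.
The final image is real, 31.7 cm to the right of lens 2 (overall magnification ≈ 0.32).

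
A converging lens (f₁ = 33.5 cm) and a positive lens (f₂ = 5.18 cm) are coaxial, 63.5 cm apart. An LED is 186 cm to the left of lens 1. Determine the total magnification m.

Lens 1: 1/d_i1 = 1/(33.5) − 1/(186) = 0.02447, so d_i1 = 40.86 cm; m₁ = −d_i1/d_o1 = -0.2197.
d_o2 = 63.5 − (40.86) = 22.64 cm.
Lens 2: 1/d_i2 = 1/(5.18) − 1/(22.64) = 0.1489, so d_i2 = 6.717 cm; m₂ = −d_i2/d_o2 = -0.2967.
m = m₁·m₂ = (-0.2197)(-0.2967) = +0.0652.

m = +0.0652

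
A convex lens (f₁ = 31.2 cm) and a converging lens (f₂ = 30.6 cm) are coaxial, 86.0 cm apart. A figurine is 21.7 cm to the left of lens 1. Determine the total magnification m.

Lens 1: 1/d_i1 = 1/(31.2) − 1/(21.7) = -0.01403, so d_i1 = -71.27 cm; m₁ = −d_i1/d_o1 = +3.284.
d_o2 = 86.0 − (-71.27) = 157.3 cm.
Lens 2: 1/d_i2 = 1/(30.6) − 1/(157.3) = 0.02632, so d_i2 = 37.99 cm; m₂ = −d_i2/d_o2 = -0.2415.
m = m₁·m₂ = (+3.284)(-0.2415) = -0.793.

m = -0.793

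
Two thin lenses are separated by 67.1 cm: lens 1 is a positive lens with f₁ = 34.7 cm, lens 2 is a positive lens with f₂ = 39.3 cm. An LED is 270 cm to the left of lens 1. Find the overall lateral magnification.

Lens 1: 1/d_i1 = 1/(34.7) − 1/(270) = 0.02511, so d_i1 = 39.82 cm; m₁ = −d_i1/d_o1 = -0.1475.
d_o2 = 67.1 − (39.82) = 27.28 cm.
Lens 2: 1/d_i2 = 1/(39.3) − 1/(27.28) = -0.01121, so d_i2 = -89.19 cm; m₂ = −d_i2/d_o2 = +3.270.
m = m₁·m₂ = (-0.1475)(+3.270) = -0.482.

m = -0.482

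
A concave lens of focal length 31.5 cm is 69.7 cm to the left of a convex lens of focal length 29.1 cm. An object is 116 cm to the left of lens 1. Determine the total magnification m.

m = -0.0951

f₁ = −31.5 cm (diverging).
Lens 1: 1/d_i1 = 1/(-31.5) − 1/(116) = -0.04037, so d_i1 = -24.77 cm; m₁ = −d_i1/d_o1 = +0.2135.
d_o2 = 69.7 − (-24.77) = 94.47 cm.
Lens 2: 1/d_i2 = 1/(29.1) − 1/(94.47) = 0.02378, so d_i2 = 42.05 cm; m₂ = −d_i2/d_o2 = -0.4452.
m = m₁·m₂ = (+0.2135)(-0.4452) = -0.0951.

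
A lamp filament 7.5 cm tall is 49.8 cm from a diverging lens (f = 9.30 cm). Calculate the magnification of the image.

For a diverging lens, f = -9.30 cm.
1/d_i = 1/f − 1/d_o = 1/(-9.300) − 1/(49.8) = -0.1276, so d_i = -7.837 cm.
m = −d_i/d_o = −(-7.837)/(49.8) = +0.157.
The image is virtual, upright and reduced, on the same side as the object.

m = +0.157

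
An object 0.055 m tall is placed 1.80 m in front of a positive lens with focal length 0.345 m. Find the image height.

0.0130 m

1/d_i = 1/f − 1/d_o = 1/(0.3450) − 1/(1.80) = 2.343, so d_i = 0.4268 m.
m = −d_i/d_o = -0.2371.
|h_i| = |m|·h_o = 0.2371 × 0.055 = 0.0130 m. The image is real, inverted and reduced, on the far side of the lens.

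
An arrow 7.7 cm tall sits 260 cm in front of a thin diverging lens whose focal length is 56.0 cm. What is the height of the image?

For a diverging lens, f = -56.0 cm.
1/d_i = 1/f − 1/d_o = 1/(-56.00) − 1/(260) = -0.02170, so d_i = -46.08 cm.
m = −d_i/d_o = +0.1772.
|h_i| = |m|·h_o = 0.1772 × 7.7 = 1.36 cm. The image is virtual, upright and reduced, on the same side as the object.

1.36 cm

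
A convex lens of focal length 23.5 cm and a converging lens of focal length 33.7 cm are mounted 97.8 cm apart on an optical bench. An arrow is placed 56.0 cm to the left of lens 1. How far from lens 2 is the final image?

Lens 1: 1/d_i1 = 1/f₁ − 1/d_o1 = 1/(23.5) − 1/(56.0) = 0.02470, so d_i1 = 40.49 cm.
The intermediate image is 40.49 cm to the right of lens 1, which is 97.8 − (40.49) = 57.31 cm to the left of lens 2, so d_o2 = +57.31 cm.
Lens 2: 1/d_i2 = 1/f₂ − 1/d_o2 = 1/(33.7) − 1/(57.31) = 0.01222, so d_i2 = 81.8 cm.
The final image is real, 81.8 cm to the right of lens 2 (overall magnification ≈ 1.0).

81.8 cm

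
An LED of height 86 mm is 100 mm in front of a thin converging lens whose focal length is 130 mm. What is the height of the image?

373 mm

1/d_i = 1/f − 1/d_o = 1/(130.0) − 1/(100) = -0.002308, so d_i = -433.3 mm.
m = −d_i/d_o = +4.333.
|h_i| = |m|·h_o = 4.333 × 86 = 373 mm. The image is virtual, upright and enlarged, on the same side as the object.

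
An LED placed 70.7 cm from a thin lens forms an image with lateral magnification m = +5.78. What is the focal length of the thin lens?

f = 85.5 cm (converging)

m = −d_i/d_o ⇒ d_i = −m·d_o = −(+5.78)·(70.7) = -408.6 cm.
1/f = 1/d_o + 1/d_i = 1/(70.7) + 1/(-408.6) = 0.01170, so f = 85.5 cm.
Since f is positive, the thin lens is converging.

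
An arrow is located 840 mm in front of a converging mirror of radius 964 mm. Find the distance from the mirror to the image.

f = R/2 = 964/2 = 482.0 mm.
Mirror equation: 1/d_i = 1/f − 1/d_o = 1/(482.0) − 1/(840) = 0.002075 − 0.001190 = 0.0008842, so d_i = 1130 mm.
The image is real, inverted and enlarged, in front of the mirror.

1130 mm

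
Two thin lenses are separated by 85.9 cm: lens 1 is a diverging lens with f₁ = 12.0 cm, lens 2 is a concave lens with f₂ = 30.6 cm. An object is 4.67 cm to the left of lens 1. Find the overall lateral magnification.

f₁ = −12.0 cm (diverging).
Lens 1: 1/d_i1 = 1/(-12.0) − 1/(4.67) = -0.2975, so d_i1 = -3.362 cm; m₁ = −d_i1/d_o1 = +0.7199.
d_o2 = 85.9 − (-3.362) = 89.26 cm.
f₂ = −30.6 cm (diverging).
Lens 2: 1/d_i2 = 1/(-30.6) − 1/(89.26) = -0.04388, so d_i2 = -22.79 cm; m₂ = −d_i2/d_o2 = +0.2553.
m = m₁·m₂ = (+0.7199)(+0.2553) = +0.184.

m = +0.184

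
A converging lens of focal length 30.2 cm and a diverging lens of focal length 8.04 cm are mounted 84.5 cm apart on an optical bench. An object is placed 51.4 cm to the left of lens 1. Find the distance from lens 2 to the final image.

4.69 cm

Lens 1: 1/d_i1 = 1/f₁ − 1/d_o1 = 1/(30.2) − 1/(51.4) = 0.01366, so d_i1 = 73.22 cm.
The intermediate image is 73.22 cm to the right of lens 1, which is 84.5 − (73.22) = 11.28 cm to the left of lens 2, so d_o2 = +11.28 cm.
Lens 2 is diverging, so f₂ = −8.04 cm.
Lens 2: 1/d_i2 = 1/f₂ − 1/d_o2 = 1/(-8.04) − 1/(11.28) = -0.2130, so d_i2 = -4.69 cm.
The final image is virtual, 4.69 cm to the left of lens 2 (overall magnification ≈ -0.59).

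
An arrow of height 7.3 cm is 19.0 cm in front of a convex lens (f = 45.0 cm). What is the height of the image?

1/d_i = 1/f − 1/d_o = 1/(45.00) − 1/(19.0) = -0.03041, so d_i = -32.88 cm.
m = −d_i/d_o = +1.731.
|h_i| = |m|·h_o = 1.731 × 7.3 = 12.6 cm. The image is virtual, upright and enlarged, on the same side as the object.

12.6 cm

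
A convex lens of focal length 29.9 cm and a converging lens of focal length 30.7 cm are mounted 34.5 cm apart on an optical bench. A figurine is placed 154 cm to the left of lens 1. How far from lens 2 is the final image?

2.40 cm

Lens 1: 1/d_i1 = 1/f₁ − 1/d_o1 = 1/(29.9) − 1/(154) = 0.02695, so d_i1 = 37.10 cm.
The intermediate image is 37.10 cm to the right of lens 1, which lies 2.600 cm to the right of lens 2 — a virtual object — so d_o2 = −2.600 cm.
Lens 2: 1/d_i2 = 1/f₂ − 1/d_o2 = 1/(30.7) − 1/(-2.600) = 0.4172, so d_i2 = 2.40 cm.
The final image is real, 2.40 cm to the right of lens 2 (overall magnification ≈ -0.22).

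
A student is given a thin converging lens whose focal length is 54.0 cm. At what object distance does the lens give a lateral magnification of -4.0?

67.5 cm

m = −d_i/d_o ⇒ d_i = −m·d_o.
1/f = 1/d_o + 1/d_i = 1/d_o − 1/(m·d_o) = (1 − 1/m)/d_o, so d_o = f(1 − 1/m) = (54.00)(1 − 1/(-4.0)) = 67.5 cm.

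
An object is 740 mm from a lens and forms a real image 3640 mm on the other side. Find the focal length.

Real image ⇒ d_i = +3640 mm.
1/f = 1/d_o + 1/d_i = 1/(740) + 1/(3640) = 0.001626, so f = 615 mm.
Since f is positive, the lens is converging.

f = 615 mm (converging)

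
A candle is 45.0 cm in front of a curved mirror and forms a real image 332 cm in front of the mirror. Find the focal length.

f = 39.6 cm (concave)

Real image ⇒ d_i = +332 cm.
1/f = 1/d_o + 1/d_i = 1/(45.0) + 1/(332) = 0.02523, so f = 39.6 cm.
Since f is positive, the curved mirror is concave.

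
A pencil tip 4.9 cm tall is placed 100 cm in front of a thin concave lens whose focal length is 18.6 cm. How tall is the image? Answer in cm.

0.768 cm

For a concave lens, f = -18.6 cm.
1/d_i = 1/f − 1/d_o = 1/(-18.60) − 1/(100) = -0.06376, so d_i = -15.68 cm.
m = −d_i/d_o = +0.1568.
|h_i| = |m|·h_o = 0.1568 × 4.9 = 0.768 cm. The image is virtual, upright and reduced, on the same side as the object.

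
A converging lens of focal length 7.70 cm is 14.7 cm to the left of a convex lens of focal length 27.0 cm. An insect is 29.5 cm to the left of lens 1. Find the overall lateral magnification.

m = -0.420

Lens 1: 1/d_i1 = 1/(7.70) − 1/(29.5) = 0.09597, so d_i1 = 10.42 cm; m₁ = −d_i1/d_o1 = -0.3532.
d_o2 = 14.7 − (10.42) = 4.280 cm.
Lens 2: 1/d_i2 = 1/(27.0) − 1/(4.280) = -0.1966, so d_i2 = -5.086 cm; m₂ = −d_i2/d_o2 = +1.188.
m = m₁·m₂ = (-0.3532)(+1.188) = -0.420.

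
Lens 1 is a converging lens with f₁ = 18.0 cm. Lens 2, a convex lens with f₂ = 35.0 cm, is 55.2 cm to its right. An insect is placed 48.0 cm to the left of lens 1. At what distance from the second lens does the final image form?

Lens 1: 1/d_i1 = 1/f₁ − 1/d_o1 = 1/(18.0) − 1/(48.0) = 0.03472, so d_i1 = 28.80 cm.
The intermediate image is 28.80 cm to the right of lens 1, which is 55.2 − (28.80) = 26.40 cm to the left of lens 2, so d_o2 = +26.40 cm.
Lens 2: 1/d_i2 = 1/f₂ − 1/d_o2 = 1/(35.0) − 1/(26.40) = -0.009307, so d_i2 = -107 cm.
The final image is virtual, 107 cm to the left of lens 2 (overall magnification ≈ -2.4).

107 cm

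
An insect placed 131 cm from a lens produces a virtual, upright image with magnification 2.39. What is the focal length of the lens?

m = −d_i/d_o ⇒ d_i = −m·d_o = −(+2.39)·(131) = -313.1 cm.
1/f = 1/d_o + 1/d_i = 1/(131) + 1/(-313.1) = 0.004440, so f = 225 cm.
Since f is positive, the lens is converging.

f = 225 cm (converging)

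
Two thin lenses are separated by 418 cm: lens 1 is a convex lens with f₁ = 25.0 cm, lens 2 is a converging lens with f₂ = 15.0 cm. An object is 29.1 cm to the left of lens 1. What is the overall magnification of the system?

m = +0.405

Lens 1: 1/d_i1 = 1/(25.0) − 1/(29.1) = 0.005636, so d_i1 = 177.4 cm; m₁ = −d_i1/d_o1 = -6.096.
d_o2 = 418 − (177.4) = 240.6 cm.
Lens 2: 1/d_i2 = 1/(15.0) − 1/(240.6) = 0.06251, so d_i2 = 16.00 cm; m₂ = −d_i2/d_o2 = -0.06649.
m = m₁·m₂ = (-6.096)(-0.06649) = +0.405.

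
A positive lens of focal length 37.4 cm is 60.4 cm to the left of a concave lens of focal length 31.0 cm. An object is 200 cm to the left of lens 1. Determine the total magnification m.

Lens 1: 1/d_i1 = 1/(37.4) − 1/(200) = 0.02174, so d_i1 = 46.00 cm; m₁ = −d_i1/d_o1 = -0.2300.
d_o2 = 60.4 − (46.00) = 14.40 cm.
f₂ = −31.0 cm (diverging).
Lens 2: 1/d_i2 = 1/(-31.0) − 1/(14.40) = -0.1017, so d_i2 = -9.833 cm; m₂ = −d_i2/d_o2 = +0.6828.
m = m₁·m₂ = (-0.2300)(+0.6828) = -0.157.

m = -0.157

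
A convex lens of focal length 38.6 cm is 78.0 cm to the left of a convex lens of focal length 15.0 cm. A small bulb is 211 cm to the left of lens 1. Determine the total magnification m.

m = +0.213

Lens 1: 1/d_i1 = 1/(38.6) − 1/(211) = 0.02117, so d_i1 = 47.24 cm; m₁ = −d_i1/d_o1 = -0.2239.
d_o2 = 78.0 − (47.24) = 30.76 cm.
Lens 2: 1/d_i2 = 1/(15.0) − 1/(30.76) = 0.03416, so d_i2 = 29.28 cm; m₂ = −d_i2/d_o2 = -0.9518.
m = m₁·m₂ = (-0.2239)(-0.9518) = +0.213.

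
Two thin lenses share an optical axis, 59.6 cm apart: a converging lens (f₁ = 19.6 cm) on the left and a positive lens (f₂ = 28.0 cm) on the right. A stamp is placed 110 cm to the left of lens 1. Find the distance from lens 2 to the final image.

129 cm

Lens 1: 1/d_i1 = 1/f₁ − 1/d_o1 = 1/(19.6) − 1/(110) = 0.04193, so d_i1 = 23.85 cm.
The intermediate image is 23.85 cm to the right of lens 1, which is 59.6 − (23.85) = 35.75 cm to the left of lens 2, so d_o2 = +35.75 cm.
Lens 2: 1/d_i2 = 1/f₂ − 1/d_o2 = 1/(28.0) − 1/(35.75) = 0.007742, so d_i2 = 129 cm.
The final image is real, 129 cm to the right of lens 2 (overall magnification ≈ 0.78).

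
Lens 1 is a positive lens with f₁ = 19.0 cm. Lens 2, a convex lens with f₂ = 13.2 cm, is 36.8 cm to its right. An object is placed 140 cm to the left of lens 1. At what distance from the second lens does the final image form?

121 cm

Lens 1: 1/d_i1 = 1/f₁ − 1/d_o1 = 1/(19.0) − 1/(140) = 0.04549, so d_i1 = 21.98 cm.
The intermediate image is 21.98 cm to the right of lens 1, which is 36.8 − (21.98) = 14.82 cm to the left of lens 2, so d_o2 = +14.82 cm.
Lens 2: 1/d_i2 = 1/f₂ − 1/d_o2 = 1/(13.2) − 1/(14.82) = 0.008281, so d_i2 = 121 cm.
The final image is real, 121 cm to the right of lens 2 (overall magnification ≈ 1.3).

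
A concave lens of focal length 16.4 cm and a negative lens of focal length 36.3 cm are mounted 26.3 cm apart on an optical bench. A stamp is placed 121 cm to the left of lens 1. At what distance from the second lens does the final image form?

19.2 cm

Lens 1 is diverging, so f₁ = −16.4 cm.
Lens 1: 1/d_i1 = 1/f₁ − 1/d_o1 = 1/(-16.4) − 1/(121) = -0.06924, so d_i1 = -14.44 cm.
The intermediate image is 14.44 cm to the left of lens 1 (virtual), which is 26.3 − (-14.44) = 40.74 cm to the left of lens 2, so d_o2 = +40.74 cm.
Lens 2 is diverging, so f₂ = −36.3 cm.
Lens 2: 1/d_i2 = 1/f₂ − 1/d_o2 = 1/(-36.3) − 1/(40.74) = -0.05209, so d_i2 = -19.2 cm.
The final image is virtual, 19.2 cm to the left of lens 2 (overall magnification ≈ 0.056).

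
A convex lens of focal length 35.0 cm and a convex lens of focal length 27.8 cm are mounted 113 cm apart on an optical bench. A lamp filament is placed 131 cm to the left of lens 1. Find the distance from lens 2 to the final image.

48.4 cm

Lens 1: 1/d_i1 = 1/f₁ − 1/d_o1 = 1/(35.0) − 1/(131) = 0.02094, so d_i1 = 47.76 cm.
The intermediate image is 47.76 cm to the right of lens 1, which is 113 − (47.76) = 65.24 cm to the left of lens 2, so d_o2 = +65.24 cm.
Lens 2: 1/d_i2 = 1/f₂ − 1/d_o2 = 1/(27.8) − 1/(65.24) = 0.02064, so d_i2 = 48.4 cm.
The final image is real, 48.4 cm to the right of lens 2 (overall magnification ≈ 0.27).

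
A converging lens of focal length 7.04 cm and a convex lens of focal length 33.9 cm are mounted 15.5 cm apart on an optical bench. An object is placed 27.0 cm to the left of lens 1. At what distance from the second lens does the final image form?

Lens 1: 1/d_i1 = 1/f₁ − 1/d_o1 = 1/(7.04) − 1/(27.0) = 0.1050, so d_i1 = 9.523 cm.
The intermediate image is 9.523 cm to the right of lens 1, which is 15.5 − (9.523) = 5.977 cm to the left of lens 2, so d_o2 = +5.977 cm.
Lens 2: 1/d_i2 = 1/f₂ − 1/d_o2 = 1/(33.9) − 1/(5.977) = -0.1378, so d_i2 = -7.26 cm.
The final image is virtual, 7.26 cm to the left of lens 2 (overall magnification ≈ -0.43).

7.26 cm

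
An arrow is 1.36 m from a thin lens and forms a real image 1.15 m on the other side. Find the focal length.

Real image ⇒ d_i = +1.15 m.
1/f = 1/d_o + 1/d_i = 1/(1.36) + 1/(1.15) = 1.605, so f = 0.623 m.
Since f is positive, the thin lens is converging.

f = 0.623 m (converging)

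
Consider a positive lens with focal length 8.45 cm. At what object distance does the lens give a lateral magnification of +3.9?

6.28 cm

m = −d_i/d_o ⇒ d_i = −m·d_o.
1/f = 1/d_o + 1/d_i = 1/d_o − 1/(m·d_o) = (1 − 1/m)/d_o, so d_o = f(1 − 1/m) = (8.450)(1 − 1/(+3.9)) = 6.28 cm.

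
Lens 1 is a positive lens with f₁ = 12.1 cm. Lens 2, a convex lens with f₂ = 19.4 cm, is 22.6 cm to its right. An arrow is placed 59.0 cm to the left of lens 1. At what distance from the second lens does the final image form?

11.9 cm

Lens 1: 1/d_i1 = 1/f₁ − 1/d_o1 = 1/(12.1) − 1/(59.0) = 0.06570, so d_i1 = 15.22 cm.
The intermediate image is 15.22 cm to the right of lens 1, which is 22.6 − (15.22) = 7.380 cm to the left of lens 2, so d_o2 = +7.380 cm.
Lens 2: 1/d_i2 = 1/f₂ − 1/d_o2 = 1/(19.4) − 1/(7.380) = -0.08395, so d_i2 = -11.9 cm.
The final image is virtual, 11.9 cm to the left of lens 2 (overall magnification ≈ -0.42).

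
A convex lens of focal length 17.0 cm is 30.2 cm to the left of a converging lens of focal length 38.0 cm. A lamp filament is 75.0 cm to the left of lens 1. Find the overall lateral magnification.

Lens 1: 1/d_i1 = 1/(17.0) − 1/(75.0) = 0.04549, so d_i1 = 21.98 cm; m₁ = −d_i1/d_o1 = -0.2931.
d_o2 = 30.2 − (21.98) = 8.220 cm.
Lens 2: 1/d_i2 = 1/(38.0) − 1/(8.220) = -0.09534, so d_i2 = -10.49 cm; m₂ = −d_i2/d_o2 = +1.276.
m = m₁·m₂ = (-0.2931)(+1.276) = -0.374.

m = -0.374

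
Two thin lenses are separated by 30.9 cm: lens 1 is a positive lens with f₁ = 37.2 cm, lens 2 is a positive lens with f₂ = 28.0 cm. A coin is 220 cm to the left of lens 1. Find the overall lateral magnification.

Lens 1: 1/d_i1 = 1/(37.2) − 1/(220) = 0.02234, so d_i1 = 44.77 cm; m₁ = −d_i1/d_o1 = -0.2035.
d_o2 = 30.9 − (44.77) = -13.87 cm (virtual object).
Lens 2: 1/d_i2 = 1/(28.0) − 1/(-13.87) = 0.1078, so d_i2 = 9.275 cm; m₂ = −d_i2/d_o2 = +0.6687.
m = m₁·m₂ = (-0.2035)(+0.6687) = -0.136.

m = -0.136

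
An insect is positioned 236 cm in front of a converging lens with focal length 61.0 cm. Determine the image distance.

Lens equation: 1/s_i = 1/f − 1/s_o = 1/(61.00) − 1/(236) = 0.01639 − 0.004237 = 0.01216, so s_i = 82.3 cm.
The image is real, inverted and reduced, on the far side of the lens.

82.3 cm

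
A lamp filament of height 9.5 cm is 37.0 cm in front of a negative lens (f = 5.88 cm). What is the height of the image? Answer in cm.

For a negative lens, f = -5.88 cm.
1/d_i = 1/f − 1/d_o = 1/(-5.880) − 1/(37.0) = -0.1971, so d_i = -5.074 cm.
m = −d_i/d_o = +0.1371.
|h_i| = |m|·h_o = 0.1371 × 9.5 = 1.30 cm. The image is virtual, upright and reduced, on the same side as the object.

1.30 cm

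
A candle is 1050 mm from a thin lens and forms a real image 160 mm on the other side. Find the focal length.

f = 139 mm (converging)

Real image ⇒ d_i = +160 mm.
1/f = 1/d_o + 1/d_i = 1/(1050) + 1/(160) = 0.007202, so f = 139 mm.
Since f is positive, the thin lens is converging.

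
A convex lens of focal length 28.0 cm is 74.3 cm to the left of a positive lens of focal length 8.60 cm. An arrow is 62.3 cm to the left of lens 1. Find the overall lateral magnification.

m = +0.473

Lens 1: 1/d_i1 = 1/(28.0) − 1/(62.3) = 0.01966, so d_i1 = 50.86 cm; m₁ = −d_i1/d_o1 = -0.8164.
d_o2 = 74.3 − (50.86) = 23.44 cm.
Lens 2: 1/d_i2 = 1/(8.60) − 1/(23.44) = 0.07362, so d_i2 = 13.58 cm; m₂ = −d_i2/d_o2 = -0.5795.
m = m₁·m₂ = (-0.8164)(-0.5795) = +0.473.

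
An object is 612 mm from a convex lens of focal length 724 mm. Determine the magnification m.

1/d_i = 1/f − 1/d_o = 1/(724.0) − 1/(612) = -0.0002528, so d_i = -3956 mm.
m = −d_i/d_o = −(-3956)/(612) = +6.46.
The image is virtual, upright and enlarged, on the same side as the object.

m = +6.46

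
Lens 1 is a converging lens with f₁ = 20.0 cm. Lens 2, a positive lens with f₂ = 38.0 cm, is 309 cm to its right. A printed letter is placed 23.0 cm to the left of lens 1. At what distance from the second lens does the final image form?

Lens 1: 1/d_i1 = 1/f₁ − 1/d_o1 = 1/(20.0) − 1/(23.0) = 0.006522, so d_i1 = 153.3 cm.
The intermediate image is 153.3 cm to the right of lens 1, which is 309 − (153.3) = 155.7 cm to the left of lens 2, so d_o2 = +155.7 cm.
Lens 2: 1/d_i2 = 1/f₂ − 1/d_o2 = 1/(38.0) − 1/(155.7) = 0.01989, so d_i2 = 50.3 cm.
The final image is real, 50.3 cm to the right of lens 2 (overall magnification ≈ 2.2).

50.3 cm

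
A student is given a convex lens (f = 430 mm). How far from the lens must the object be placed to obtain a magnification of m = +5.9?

357 mm

m = −d_i/d_o ⇒ d_i = −m·d_o.
1/f = 1/d_o + 1/d_i = 1/d_o − 1/(m·d_o) = (1 − 1/m)/d_o, so d_o = f(1 − 1/m) = (430.0)(1 − 1/(+5.9)) = 357 mm.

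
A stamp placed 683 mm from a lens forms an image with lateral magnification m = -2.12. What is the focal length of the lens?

m = −d_i/d_o ⇒ d_i = −m·d_o = −(-2.12)·(683) = 1448 mm.
1/f = 1/d_o + 1/d_i = 1/(683) + 1/(1448) = 0.002155, so f = 464 mm.
Since f is positive, the lens is converging.

f = 464 mm (converging)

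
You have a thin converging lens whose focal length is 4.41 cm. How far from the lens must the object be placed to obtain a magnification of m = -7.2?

m = −d_i/d_o ⇒ d_i = −m·d_o.
1/f = 1/d_o + 1/d_i = 1/d_o − 1/(m·d_o) = (1 − 1/m)/d_o, so d_o = f(1 − 1/m) = (4.410)(1 − 1/(-7.2)) = 5.02 cm.

5.02 cm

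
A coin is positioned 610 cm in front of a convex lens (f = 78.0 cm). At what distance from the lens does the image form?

89.4 cm

Thin-lens equation: 1/q = 1/f − 1/p = 1/(78.00) − 1/(610) = 0.01282 − 0.001639 = 0.01118, so q = 89.4 cm.
The image is real, inverted and reduced, on the far side of the lens.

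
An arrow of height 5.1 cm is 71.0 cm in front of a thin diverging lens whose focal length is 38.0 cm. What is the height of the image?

For a diverging lens, f = -38.0 cm.
1/d_i = 1/f − 1/d_o = 1/(-38.00) − 1/(71.0) = -0.04040, so d_i = -24.75 cm.
m = −d_i/d_o = +0.3486.
|h_i| = |m|·h_o = 0.3486 × 5.1 = 1.78 cm. The image is virtual, upright and reduced, on the same side as the object.

1.78 cm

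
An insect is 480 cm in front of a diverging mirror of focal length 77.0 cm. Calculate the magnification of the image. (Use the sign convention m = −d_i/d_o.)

For a diverging mirror, f = -77.0 cm.
1/d_i = 1/f − 1/d_o = 1/(-77.00) − 1/(480) = -0.01507, so d_i = -66.36 cm.
m = −d_i/d_o = −(-66.36)/(480) = +0.138.
The image is virtual, upright and reduced, behind the mirror.

m = +0.138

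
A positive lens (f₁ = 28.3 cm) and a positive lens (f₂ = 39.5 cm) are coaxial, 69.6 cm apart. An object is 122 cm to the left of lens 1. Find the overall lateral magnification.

m = -1.77

Lens 1: 1/d_i1 = 1/(28.3) − 1/(122) = 0.02714, so d_i1 = 36.85 cm; m₁ = −d_i1/d_o1 = -0.3020.
d_o2 = 69.6 − (36.85) = 32.75 cm.
Lens 2: 1/d_i2 = 1/(39.5) − 1/(32.75) = -0.005218, so d_i2 = -191.6 cm; m₂ = −d_i2/d_o2 = +5.852.
m = m₁·m₂ = (-0.3020)(+5.852) = -1.77.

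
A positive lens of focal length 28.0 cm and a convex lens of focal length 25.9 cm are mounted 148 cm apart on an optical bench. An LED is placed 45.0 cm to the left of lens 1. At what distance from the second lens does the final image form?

Lens 1: 1/d_i1 = 1/f₁ − 1/d_o1 = 1/(28.0) − 1/(45.0) = 0.01349, so d_i1 = 74.12 cm.
The intermediate image is 74.12 cm to the right of lens 1, which is 148 − (74.12) = 73.88 cm to the left of lens 2, so d_o2 = +73.88 cm.
Lens 2: 1/d_i2 = 1/f₂ − 1/d_o2 = 1/(25.9) − 1/(73.88) = 0.02507, so d_i2 = 39.9 cm.
The final image is real, 39.9 cm to the right of lens 2 (overall magnification ≈ 0.89).

39.9 cm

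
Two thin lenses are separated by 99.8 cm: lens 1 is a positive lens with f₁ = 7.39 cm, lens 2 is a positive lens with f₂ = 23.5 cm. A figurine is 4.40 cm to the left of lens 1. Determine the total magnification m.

Lens 1: 1/d_i1 = 1/(7.39) − 1/(4.40) = -0.09195, so d_i1 = -10.87 cm; m₁ = −d_i1/d_o1 = +2.470.
d_o2 = 99.8 − (-10.87) = 110.7 cm.
Lens 2: 1/d_i2 = 1/(23.5) − 1/(110.7) = 0.03352, so d_i2 = 29.83 cm; m₂ = −d_i2/d_o2 = -0.2695.
m = m₁·m₂ = (+2.470)(-0.2695) = -0.666.

m = -0.666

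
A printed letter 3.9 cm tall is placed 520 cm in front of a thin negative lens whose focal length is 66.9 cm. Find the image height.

For a negative lens, f = -66.9 cm.
1/d_i = 1/f − 1/d_o = 1/(-66.90) − 1/(520) = -0.01687, so d_i = -59.27 cm.
m = −d_i/d_o = +0.1140.
|h_i| = |m|·h_o = 0.1140 × 3.9 = 0.445 cm. The image is virtual, upright and reduced, on the same side as the object.

0.445 cm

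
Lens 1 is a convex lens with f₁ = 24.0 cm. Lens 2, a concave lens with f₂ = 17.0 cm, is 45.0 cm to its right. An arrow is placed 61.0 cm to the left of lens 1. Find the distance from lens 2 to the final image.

Lens 1: 1/d_i1 = 1/f₁ − 1/d_o1 = 1/(24.0) − 1/(61.0) = 0.02527, so d_i1 = 39.57 cm.
The intermediate image is 39.57 cm to the right of lens 1, which is 45.0 − (39.57) = 5.430 cm to the left of lens 2, so d_o2 = +5.430 cm.
Lens 2 is diverging, so f₂ = −17.0 cm.
Lens 2: 1/d_i2 = 1/f₂ − 1/d_o2 = 1/(-17.0) − 1/(5.430) = -0.2430, so d_i2 = -4.12 cm.
The final image is virtual, 4.12 cm to the left of lens 2 (overall magnification ≈ -0.49).

4.12 cm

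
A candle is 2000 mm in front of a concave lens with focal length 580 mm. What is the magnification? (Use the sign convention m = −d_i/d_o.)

For a concave lens, f = -580 mm.
1/d_i = 1/f − 1/d_o = 1/(-580.0) − 1/(2000) = -0.002224, so d_i = -449.6 mm.
m = −d_i/d_o = −(-449.6)/(2000) = +0.225.
The image is virtual, upright and reduced, on the same side as the object.

m = +0.225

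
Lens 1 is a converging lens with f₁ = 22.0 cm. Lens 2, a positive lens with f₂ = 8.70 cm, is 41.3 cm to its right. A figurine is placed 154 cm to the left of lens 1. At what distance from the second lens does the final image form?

19.6 cm

Lens 1: 1/d_i1 = 1/f₁ − 1/d_o1 = 1/(22.0) − 1/(154) = 0.03896, so d_i1 = 25.67 cm.
The intermediate image is 25.67 cm to the right of lens 1, which is 41.3 − (25.67) = 15.63 cm to the left of lens 2, so d_o2 = +15.63 cm.
Lens 2: 1/d_i2 = 1/f₂ − 1/d_o2 = 1/(8.70) − 1/(15.63) = 0.05096, so d_i2 = 19.6 cm.
The final image is real, 19.6 cm to the right of lens 2 (overall magnification ≈ 0.21).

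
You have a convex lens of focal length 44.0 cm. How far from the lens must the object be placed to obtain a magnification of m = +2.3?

m = −d_i/d_o ⇒ d_i = −m·d_o.
1/f = 1/d_o + 1/d_i = 1/d_o − 1/(m·d_o) = (1 − 1/m)/d_o, so d_o = f(1 − 1/m) = (44.00)(1 − 1/(+2.3)) = 24.9 cm.

24.9 cm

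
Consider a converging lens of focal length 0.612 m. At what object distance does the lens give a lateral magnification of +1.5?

0.204 m

m = −d_i/d_o ⇒ d_i = −m·d_o.
1/f = 1/d_o + 1/d_i = 1/d_o − 1/(m·d_o) = (1 − 1/m)/d_o, so d_o = f(1 − 1/m) = (0.6120)(1 − 1/(+1.5)) = 0.204 m.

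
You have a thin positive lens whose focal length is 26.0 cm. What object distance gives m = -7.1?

29.7 cm

m = −d_i/d_o ⇒ d_i = −m·d_o.
1/f = 1/d_o + 1/d_i = 1/d_o − 1/(m·d_o) = (1 − 1/m)/d_o, so d_o = f(1 − 1/m) = (26.00)(1 − 1/(-7.1)) = 29.7 cm.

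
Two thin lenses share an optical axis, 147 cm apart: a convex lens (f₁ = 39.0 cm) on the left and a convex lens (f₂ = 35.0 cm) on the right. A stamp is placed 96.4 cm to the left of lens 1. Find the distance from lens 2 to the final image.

Lens 1: 1/d_i1 = 1/f₁ − 1/d_o1 = 1/(39.0) − 1/(96.4) = 0.01527, so d_i1 = 65.50 cm.
The intermediate image is 65.50 cm to the right of lens 1, which is 147 − (65.50) = 81.50 cm to the left of lens 2, so d_o2 = +81.50 cm.
Lens 2: 1/d_i2 = 1/f₂ − 1/d_o2 = 1/(35.0) − 1/(81.50) = 0.01630, so d_i2 = 61.3 cm.
The final image is real, 61.3 cm to the right of lens 2 (overall magnification ≈ 0.51).

61.3 cm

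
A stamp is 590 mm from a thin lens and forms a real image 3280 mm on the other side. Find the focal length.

f = 500 mm (converging)

Real image ⇒ d_i = +3280 mm.
1/f = 1/d_o + 1/d_i = 1/(590) + 1/(3280) = 0.002000, so f = 500 mm.
Since f is positive, the thin lens is converging.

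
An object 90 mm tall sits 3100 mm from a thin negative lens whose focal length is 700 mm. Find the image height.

16.6 mm

For a negative lens, f = -700 mm.
1/d_i = 1/f − 1/d_o = 1/(-700.0) − 1/(3100) = -0.001751, so d_i = -571.1 mm.
m = −d_i/d_o = +0.1842.
|h_i| = |m|·h_o = 0.1842 × 90 = 16.6 mm. The image is virtual, upright and reduced, on the same side as the object.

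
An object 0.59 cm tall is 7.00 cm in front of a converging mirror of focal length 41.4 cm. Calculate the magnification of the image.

1/d_i = 1/f − 1/d_o = 1/(41.40) − 1/(7.00) = -0.1187, so d_i = -8.424 cm.
m = −d_i/d_o = −(-8.424)/(7.00) = +1.20.
The image is virtual, upright and enlarged, behind the mirror.

m = +1.20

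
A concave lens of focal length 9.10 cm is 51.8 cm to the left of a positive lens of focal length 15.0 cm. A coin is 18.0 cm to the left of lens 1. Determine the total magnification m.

f₁ = −9.10 cm (diverging).
Lens 1: 1/d_i1 = 1/(-9.10) − 1/(18.0) = -0.1654, so d_i1 = -6.044 cm; m₁ = −d_i1/d_o1 = +0.3358.
d_o2 = 51.8 − (-6.044) = 57.84 cm.
Lens 2: 1/d_i2 = 1/(15.0) − 1/(57.84) = 0.04938, so d_i2 = 20.25 cm; m₂ = −d_i2/d_o2 = -0.3501.
m = m₁·m₂ = (+0.3358)(-0.3501) = -0.118.

m = -0.118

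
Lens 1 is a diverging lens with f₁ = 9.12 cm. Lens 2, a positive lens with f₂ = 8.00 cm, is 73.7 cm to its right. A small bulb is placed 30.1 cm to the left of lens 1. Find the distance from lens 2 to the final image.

Lens 1 is diverging, so f₁ = −9.12 cm.
Lens 1: 1/d_i1 = 1/f₁ − 1/d_o1 = 1/(-9.12) − 1/(30.1) = -0.1429, so d_i1 = -6.999 cm.
The intermediate image is 6.999 cm to the left of lens 1 (virtual), which is 73.7 − (-6.999) = 80.70 cm to the left of lens 2, so d_o2 = +80.70 cm.
Lens 2: 1/d_i2 = 1/f₂ − 1/d_o2 = 1/(8.00) − 1/(80.70) = 0.1126, so d_i2 = 8.88 cm.
The final image is real, 8.88 cm to the right of lens 2 (overall magnification ≈ -0.026).

8.88 cm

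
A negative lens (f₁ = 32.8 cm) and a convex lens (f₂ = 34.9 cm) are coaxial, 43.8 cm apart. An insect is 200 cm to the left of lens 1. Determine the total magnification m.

f₁ = −32.8 cm (diverging).
Lens 1: 1/d_i1 = 1/(-32.8) − 1/(200) = -0.03549, so d_i1 = -28.18 cm; m₁ = −d_i1/d_o1 = +0.1409.
d_o2 = 43.8 − (-28.18) = 71.98 cm.
Lens 2: 1/d_i2 = 1/(34.9) − 1/(71.98) = 0.01476, so d_i2 = 67.75 cm; m₂ = −d_i2/d_o2 = -0.9412.
m = m₁·m₂ = (+0.1409)(-0.9412) = -0.133.

m = -0.133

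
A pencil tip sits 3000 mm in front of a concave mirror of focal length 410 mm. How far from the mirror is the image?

475 mm

Mirror equation: 1/d_i = 1/f − 1/d_o = 1/(410.0) − 1/(3000) = 0.002439 − 0.0003333 = 0.002106, so d_i = 475 mm.
The image is real, inverted and reduced, in front of the mirror.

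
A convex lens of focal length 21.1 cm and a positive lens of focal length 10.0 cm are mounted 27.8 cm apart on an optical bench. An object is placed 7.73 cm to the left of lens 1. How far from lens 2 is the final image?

13.3 cm

Lens 1: 1/d_i1 = 1/f₁ − 1/d_o1 = 1/(21.1) − 1/(7.73) = -0.08197, so d_i1 = -12.20 cm.
The intermediate image is 12.20 cm to the left of lens 1 (virtual), which is 27.8 − (-12.20) = 40.00 cm to the left of lens 2, so d_o2 = +40.00 cm.
Lens 2: 1/d_i2 = 1/f₂ − 1/d_o2 = 1/(10.0) − 1/(40.00) = 0.07500, so d_i2 = 13.3 cm.
The final image is real, 13.3 cm to the right of lens 2 (overall magnification ≈ -0.53).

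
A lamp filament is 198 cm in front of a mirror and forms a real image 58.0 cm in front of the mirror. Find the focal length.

f = 44.9 cm (concave)

Real image ⇒ d_i = +58.0 cm.
1/f = 1/d_o + 1/d_i = 1/(198) + 1/(58.0) = 0.02229, so f = 44.9 cm.
Since f is positive, the mirror is concave.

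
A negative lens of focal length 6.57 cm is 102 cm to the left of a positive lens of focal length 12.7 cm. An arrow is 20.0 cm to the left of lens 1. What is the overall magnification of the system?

f₁ = −6.57 cm (diverging).
Lens 1: 1/d_i1 = 1/(-6.57) − 1/(20.0) = -0.2022, so d_i1 = -4.945 cm; m₁ = −d_i1/d_o1 = +0.2473.
d_o2 = 102 − (-4.945) = 106.9 cm.
Lens 2: 1/d_i2 = 1/(12.7) − 1/(106.9) = 0.06939, so d_i2 = 14.41 cm; m₂ = −d_i2/d_o2 = -0.1348.
m = m₁·m₂ = (+0.2473)(-0.1348) = -0.0333.

m = -0.0333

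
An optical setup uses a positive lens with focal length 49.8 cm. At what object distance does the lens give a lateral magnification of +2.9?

m = −d_i/d_o ⇒ d_i = −m·d_o.
1/f = 1/d_o + 1/d_i = 1/d_o − 1/(m·d_o) = (1 − 1/m)/d_o, so d_o = f(1 − 1/m) = (49.80)(1 − 1/(+2.9)) = 32.6 cm.

32.6 cm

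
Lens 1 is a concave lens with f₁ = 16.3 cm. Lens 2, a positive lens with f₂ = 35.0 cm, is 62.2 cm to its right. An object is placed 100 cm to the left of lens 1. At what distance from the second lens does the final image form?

Lens 1 is diverging, so f₁ = −16.3 cm.
Lens 1: 1/d_i1 = 1/f₁ − 1/d_o1 = 1/(-16.3) − 1/(100) = -0.07135, so d_i1 = -14.02 cm.
The intermediate image is 14.02 cm to the left of lens 1 (virtual), which is 62.2 − (-14.02) = 76.22 cm to the left of lens 2, so d_o2 = +76.22 cm.
Lens 2: 1/d_i2 = 1/f₂ − 1/d_o2 = 1/(35.0) − 1/(76.22) = 0.01545, so d_i2 = 64.7 cm.
The final image is real, 64.7 cm to the right of lens 2 (overall magnification ≈ -0.12).

64.7 cm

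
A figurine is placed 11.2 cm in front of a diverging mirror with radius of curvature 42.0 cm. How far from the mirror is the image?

f = R/2 = 42.0/2 = 21.00 cm; for a diverging mirror, f = -21.00 cm.
Mirror equation: 1/v = 1/f − 1/u = 1/(-21.00) − 1/(11.2) = -0.04762 − 0.08929 = -0.1369, so v = -7.30 cm.
The image is virtual, upright and reduced, behind the mirror.

7.30 cm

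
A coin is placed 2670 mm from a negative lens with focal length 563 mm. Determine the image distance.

For a negative lens, f = -563 mm.
Thin-lens equation: 1/v = 1/f − 1/u = 1/(-563.0) − 1/(2670) = -0.001776 − 0.0003745 = -0.002151, so v = -465 mm.
The image is virtual, upright and reduced, on the same side as the object.

465 mm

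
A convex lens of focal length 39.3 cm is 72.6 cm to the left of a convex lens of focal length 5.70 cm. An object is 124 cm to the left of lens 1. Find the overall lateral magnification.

Lens 1: 1/d_i1 = 1/(39.3) − 1/(124) = 0.01738, so d_i1 = 57.53 cm; m₁ = −d_i1/d_o1 = -0.4640.
d_o2 = 72.6 − (57.53) = 15.07 cm.
Lens 2: 1/d_i2 = 1/(5.70) − 1/(15.07) = 0.1091, so d_i2 = 9.167 cm; m₂ = −d_i2/d_o2 = -0.6083.
m = m₁·m₂ = (-0.4640)(-0.6083) = +0.282.

m = +0.282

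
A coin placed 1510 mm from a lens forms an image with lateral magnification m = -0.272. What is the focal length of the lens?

f = 323 mm (converging)

m = −d_i/d_o ⇒ d_i = −m·d_o = −(-0.272)·(1510) = 410.7 mm.
1/f = 1/d_o + 1/d_i = 1/(1510) + 1/(410.7) = 0.003097, so f = 323 mm.
Since f is positive, the lens is converging.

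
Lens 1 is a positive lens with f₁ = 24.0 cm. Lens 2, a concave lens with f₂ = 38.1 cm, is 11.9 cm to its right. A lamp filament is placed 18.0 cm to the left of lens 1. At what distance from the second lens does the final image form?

Lens 1: 1/d_i1 = 1/f₁ − 1/d_o1 = 1/(24.0) − 1/(18.0) = -0.01389, so d_i1 = -72.00 cm.
The intermediate image is 72.00 cm to the left of lens 1 (virtual), which is 11.9 − (-72.00) = 83.90 cm to the left of lens 2, so d_o2 = +83.90 cm.
Lens 2 is diverging, so f₂ = −38.1 cm.
Lens 2: 1/d_i2 = 1/f₂ − 1/d_o2 = 1/(-38.1) − 1/(83.90) = -0.03817, so d_i2 = -26.2 cm.
The final image is virtual, 26.2 cm to the left of lens 2 (overall magnification ≈ 1.2).

26.2 cm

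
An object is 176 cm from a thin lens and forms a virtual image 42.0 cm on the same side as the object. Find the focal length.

Virtual image ⇒ d_i = −42.0 cm.
1/f = 1/d_o + 1/d_i = 1/(176) + 1/(-42.0) = -0.01813, so f = -55.2 cm.
Since f is negative, the thin lens is diverging.

f = -55.2 cm (diverging)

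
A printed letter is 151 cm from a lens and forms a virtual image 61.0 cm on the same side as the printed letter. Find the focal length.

f = -102 cm (diverging)

Virtual image ⇒ d_i = −61.0 cm.
1/f = 1/d_o + 1/d_i = 1/(151) + 1/(-61.0) = -0.009771, so f = -102 cm.
Since f is negative, the lens is diverging.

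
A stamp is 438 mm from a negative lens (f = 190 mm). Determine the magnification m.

For a negative lens, f = -190 mm.
1/d_i = 1/f − 1/d_o = 1/(-190.0) − 1/(438) = -0.007546, so d_i = -132.5 mm.
m = −d_i/d_o = −(-132.5)/(438) = +0.303.
The image is virtual, upright and reduced, on the same side as the object.

m = +0.303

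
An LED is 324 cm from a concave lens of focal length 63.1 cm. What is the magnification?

m = +0.163

For a concave lens, f = -63.1 cm.
1/d_i = 1/f − 1/d_o = 1/(-63.10) − 1/(324) = -0.01893, so d_i = -52.81 cm.
m = −d_i/d_o = −(-52.81)/(324) = +0.163.
The image is virtual, upright and reduced, on the same side as the object.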